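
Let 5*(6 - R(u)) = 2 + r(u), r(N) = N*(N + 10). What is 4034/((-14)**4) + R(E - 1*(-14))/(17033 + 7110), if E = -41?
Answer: 33600501/331241960 ≈ 0.10144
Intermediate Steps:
r(N) = N*(10 + N)
R(u) = 28/5 - u*(10 + u)/5 (R(u) = 6 - (2 + u*(10 + u))/5 = 6 + (-2/5 - u*(10 + u)/5) = 28/5 - u*(10 + u)/5)
4034/((-14)**4) + R(E - 1*(-14))/(17033 + 7110) = 4034/((-14)**4) + (28/5 - (-41 - 1*(-14))*(10 + (-41 - 1*(-14)))/5)/(17033 + 7110) = 4034/38416 + (28/5 - (-41 + 14)*(10 + (-41 + 14))/5)/24143 = 4034*(1/38416) + (28/5 - 1/5*(-27)*(10 - 27))*(1/24143) = 2017/19208 + (28/5 - 1/5*(-27)*(-17))*(1/24143) = 2017/19208 + (28/5 - 459/5)*(1/24143) = 2017/19208 - 431/5*1/24143 = 2017/19208 - 431/120715 = 33600501/331241960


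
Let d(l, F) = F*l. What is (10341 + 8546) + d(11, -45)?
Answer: 18392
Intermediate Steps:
(10341 + 8546) + d(11, -45) = (10341 + 8546) - 45*11 = 18887 - 495 = 18392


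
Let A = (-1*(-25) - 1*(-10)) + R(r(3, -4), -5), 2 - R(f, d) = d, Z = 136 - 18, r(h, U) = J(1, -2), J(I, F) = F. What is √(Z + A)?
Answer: 4*√10 ≈ 12.649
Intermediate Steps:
r(h, U) = -2
Z = 118
R(f, d) = 2 - d
A = 42 (A = (-1*(-25) - 1*(-10)) + (2 - 1*(-5)) = (25 + 10) + (2 + 5) = 35 + 7 = 42)
√(Z + A) = √(118 + 42) = √160 = 4*√10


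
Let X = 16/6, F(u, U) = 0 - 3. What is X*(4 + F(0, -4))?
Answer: 8/3 ≈ 2.6667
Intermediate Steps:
F(u, U) = -3
X = 8/3 (X = 16*(1/6) = 8/3 ≈ 2.6667)
X*(4 + F(0, -4)) = 8*(4 - 3)/3 = (8/3)*1 = 8/3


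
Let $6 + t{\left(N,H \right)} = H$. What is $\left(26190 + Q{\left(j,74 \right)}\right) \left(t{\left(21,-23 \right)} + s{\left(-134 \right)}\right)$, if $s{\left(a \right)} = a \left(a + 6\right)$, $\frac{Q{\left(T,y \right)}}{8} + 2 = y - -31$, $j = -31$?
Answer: $462560722$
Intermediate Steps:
$t{\left(N,H \right)} = -6 + H$
$Q{\left(T,y \right)} = 232 + 8 y$ ($Q{\left(T,y \right)} = -16 + 8 \left(y - -31\right) = -16 + 8 \left(y + 31\right) = -16 + 8 \left(31 + y\right) = -16 + \left(248 + 8 y\right) = 232 + 8 y$)
$s{\left(a \right)} = a \left(6 + a\right)$
$\left(26190 + Q{\left(j,74 \right)}\right) \left(t{\left(21,-23 \right)} + s{\left(-134 \right)}\right) = \left(26190 + \left(232 + 8 \cdot 74\right)\right) \left(\left(-6 - 23\right) - 134 \left(6 - 134\right)\right) = \left(26190 + \left(232 + 592\right)\right) \left(-29 - -17152\right) = \left(26190 + 824\right) \left(-29 + 17152\right) = 27014 \cdot 17123 = 462560722$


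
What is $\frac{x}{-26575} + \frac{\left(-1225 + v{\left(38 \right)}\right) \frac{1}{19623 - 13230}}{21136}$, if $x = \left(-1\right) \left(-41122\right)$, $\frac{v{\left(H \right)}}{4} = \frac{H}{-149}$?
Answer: $- \frac{827924145333019}{535040979284400} \approx -1.5474$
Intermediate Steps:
$v{\left(H \right)} = - \frac{4 H}{149}$ ($v{\left(H \right)} = 4 \frac{H}{-149} = 4 H \left(- \frac{1}{149}\right) = 4 \left(- \frac{H}{149}\right) = - \frac{4 H}{149}$)
$x = 41122$
$\frac{x}{-26575} + \frac{\left(-1225 + v{\left(38 \right)}\right) \frac{1}{19623 - 13230}}{21136} = \frac{41122}{-26575} + \frac{\left(-1225 - \frac{152}{149}\right) \frac{1}{19623 - 13230}}{21136} = 41122 \left(- \frac{1}{26575}\right) + \frac{-1225 - \frac{152}{149}}{6393} \cdot \frac{1}{21136} = - \frac{41122}{26575} + \left(- \frac{182677}{149}\right) \frac{1}{6393} \cdot \frac{1}{21136} = - \frac{41122}{26575} - \frac{182677}{20133244752} = - \frac{827924145333019}{535040979284400}$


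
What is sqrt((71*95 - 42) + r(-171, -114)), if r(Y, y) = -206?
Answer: sqrt(6497) ≈ 80.604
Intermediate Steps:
sqrt((71*95 - 42) + r(-171, -114)) = sqrt((71*95 - 42) - 206) = sqrt((6745 - 42) - 206) = sqrt(6703 - 206) = sqrt(6497)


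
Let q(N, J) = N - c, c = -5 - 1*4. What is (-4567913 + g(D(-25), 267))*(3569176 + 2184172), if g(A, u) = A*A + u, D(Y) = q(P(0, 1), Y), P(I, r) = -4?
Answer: -26279113145108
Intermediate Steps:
c = -9 (c = -5 - 4 = -9)
q(N, J) = 9 + N (q(N, J) = N - 1*(-9) = N + 9 = 9 + N)
D(Y) = 5 (D(Y) = 9 - 4 = 5)
g(A, u) = u + A**2 (g(A, u) = A**2 + u = u + A**2)
(-4567913 + g(D(-25), 267))*(3569176 + 2184172) = (-4567913 + (267 + 5**2))*(3569176 + 2184172) = (-4567913 + (267 + 25))*5753348 = (-4567913 + 292)*5753348 = -4567621*5753348 = -26279113145108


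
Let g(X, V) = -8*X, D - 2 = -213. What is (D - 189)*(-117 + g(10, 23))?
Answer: 78800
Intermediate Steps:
D = -211 (D = 2 - 213 = -211)
(D - 189)*(-117 + g(10, 23)) = (-211 - 189)*(-117 - 8*10) = -400*(-117 - 80) = -400*(-197) = 78800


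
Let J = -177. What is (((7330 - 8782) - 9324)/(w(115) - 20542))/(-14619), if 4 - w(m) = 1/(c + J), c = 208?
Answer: -111352/3102536767 ≈ -3.5891e-5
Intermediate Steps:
w(m) = 123/31 (w(m) = 4 - 1/(208 - 177) = 4 - 1/31 = 123/31)
(((7330 - 8782) - 9324)/(w(115) - 20542))/(-14619) = (((7330 - 8782) - 9324)/(123/31 - 20542))/(-14619) = ((-1452 - 9324)/(-636679/31))*(-1/14619) = -10776*(-31/636679)*(-1/14619) = (334056/636679)*(-1/14619) = -111352/3102536767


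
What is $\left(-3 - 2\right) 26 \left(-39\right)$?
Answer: $5070$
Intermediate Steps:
$\left(-3 - 2\right) 26 \left(-39\right) = \left(-5\right) 26 \left(-39\right) = \left(-130\right) \left(-39\right) = 5070$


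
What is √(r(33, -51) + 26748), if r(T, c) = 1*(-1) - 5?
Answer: √26742 ≈ 163.53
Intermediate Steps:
r(T, c) = -6 (r(T, c) = -1 - 5 = -6)
√(r(33, -51) + 26748) = √(-6 + 26748) = √26742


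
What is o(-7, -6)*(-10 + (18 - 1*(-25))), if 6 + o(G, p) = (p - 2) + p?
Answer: -660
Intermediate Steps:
o(G, p) = -8 + 2*p (o(G, p) = -6 + ((p - 2) + p) = -6 + ((-2 + p) + p) = -6 + (-2 + 2*p) = -8 + 2*p)
o(-7, -6)*(-10 + (18 - 1*(-25))) = (-8 + 2*(-6))*(-10 + (18 - 1*(-25))) = (-8 - 12)*(-10 + (18 + 25)) = -20*(-10 + 43) = -20*33 = -660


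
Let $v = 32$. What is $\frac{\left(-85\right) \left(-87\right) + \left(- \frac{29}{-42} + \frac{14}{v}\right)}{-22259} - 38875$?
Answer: $- \frac{290749543099}{7479024} \approx -38875.0$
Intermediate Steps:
$\frac{\left(-85\right) \left(-87\right) + \left(- \frac{29}{-42} + \frac{14}{v}\right)}{-22259} - 38875 = \frac{\left(-85\right) \left(-87\right) + \left(- \frac{29}{-42} + \frac{14}{32}\right)}{-22259} - 38875 = \left(7395 + \left(\left(-29\right) \left(- \frac{1}{42}\right) + 14 \cdot \frac{1}{32}\right)\right) \left(- \frac{1}{22259}\right) - 38875 = \left(7395 + \left(\frac{29}{42} + \frac{7}{16}\right)\right) \left(- \frac{1}{22259}\right) - 38875 = \left(7395 + \frac{379}{336}\right) \left(- \frac{1}{22259}\right) - 38875 = \frac{2485099}{336} \left(- \frac{1}{22259}\right) - 38875 = - \frac{2485099}{7479024} - 38875 = - \frac{290749543099}{7479024}$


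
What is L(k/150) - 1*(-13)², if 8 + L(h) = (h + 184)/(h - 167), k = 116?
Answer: -170809/959 ≈ -178.11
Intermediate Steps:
L(h) = -8 + (184 + h)/(-167 + h) (L(h) = -8 + (h + 184)/(h - 167) = -8 + (184 + h)/(-167 + h))
L(k/150) - 1*(-13)² = (1520 - 812/150)/(-167 + 116/150) - 1*(-13)² = (1520 - 812/150)/(-167 + 116*(1/150)) - 1*169 = (1520 - 7*58/75)/(-167 + 58/75) - 169 = (1520 - 406/75)/(-12467/75) - 169 = -75/12467*113594/75 - 169 = -8738/959 - 169 = -170809/959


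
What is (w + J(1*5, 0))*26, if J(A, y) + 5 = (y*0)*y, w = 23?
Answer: 468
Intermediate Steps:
J(A, y) = -5 (J(A, y) = -5 + (y*0)*y = -5 + 0*y = -5 + 0 = -5)
(w + J(1*5, 0))*26 = (23 - 5)*26 = 18*26 = 468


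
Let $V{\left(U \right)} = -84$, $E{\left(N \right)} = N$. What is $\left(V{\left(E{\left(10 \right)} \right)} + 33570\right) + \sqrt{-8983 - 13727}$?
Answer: $33486 + i \sqrt{22710} \approx 33486.0 + 150.7 i$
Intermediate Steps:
$\left(V{\left(E{\left(10 \right)} \right)} + 33570\right) + \sqrt{-8983 - 13727} = \left(-84 + 33570\right) + \sqrt{-8983 - 13727} = 33486 + \sqrt{-22710} = 33486 + i \sqrt{22710}$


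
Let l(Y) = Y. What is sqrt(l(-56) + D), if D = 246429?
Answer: sqrt(246373) ≈ 496.36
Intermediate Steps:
sqrt(l(-56) + D) = sqrt(-56 + 246429) = sqrt(246373)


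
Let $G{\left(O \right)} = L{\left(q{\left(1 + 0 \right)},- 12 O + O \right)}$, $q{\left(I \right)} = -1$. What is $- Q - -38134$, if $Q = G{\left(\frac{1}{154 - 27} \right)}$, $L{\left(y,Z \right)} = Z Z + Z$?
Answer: $\frac{615064562}{16129} \approx 38134.0$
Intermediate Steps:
$L{\left(y,Z \right)} = Z + Z^{2}$ ($L{\left(y,Z \right)} = Z^{2} + Z = Z + Z^{2}$)
$G{\left(O \right)} = - 11 O \left(1 - 11 O\right)$ ($G{\left(O \right)} = \left(- 12 O + O\right) \left(1 + \left(- 12 O + O\right)\right) = - 11 O \left(1 - 11 O\right)$)
$Q = - \frac{1276}{16129}$ ($Q = \frac{11 \left(-1 + \frac{11}{154 - 27}\right)}{154 - 27} = \frac{11 \left(-1 + \frac{11}{127}\right)}{127} = 11 \cdot \frac{1}{127} \left(-1 + 11 \cdot \frac{1}{127}\right) = 11 \cdot \frac{1}{127} \left(-1 + \frac{11}{127}\right) = 11 \cdot \frac{1}{127} \left(- \frac{116}{127}\right) = - \frac{1276}{16129} \approx -0.079112$)
$- Q - -38134 = \left(-1\right) \left(- \frac{1276}{16129}\right) - -38134 = \frac{1276}{16129} + 38134 = \frac{615064562}{16129}$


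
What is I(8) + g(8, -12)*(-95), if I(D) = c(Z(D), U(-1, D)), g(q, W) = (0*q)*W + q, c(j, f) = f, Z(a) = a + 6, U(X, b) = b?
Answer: -752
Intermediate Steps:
Z(a) = 6 + a
g(q, W) = q (g(q, W) = 0*W + q = 0 + q = q)
I(D) = D
I(8) + g(8, -12)*(-95) = 8 + 8*(-95) = 8 - 760 = -752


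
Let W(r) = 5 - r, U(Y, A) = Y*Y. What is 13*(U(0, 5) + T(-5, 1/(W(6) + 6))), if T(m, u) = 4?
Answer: 52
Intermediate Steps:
U(Y, A) = Y**2
13*(U(0, 5) + T(-5, 1/(W(6) + 6))) = 13*(0**2 + 4) = 13*(0 + 4) = 13*4 = 52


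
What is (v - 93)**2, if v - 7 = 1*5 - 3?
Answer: 7056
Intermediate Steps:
v = 9 (v = 7 + (1*5 - 3) = 7 + (5 - 3) = 7 + 2 = 9)
(v - 93)**2 = (9 - 93)**2 = (-84)**2 = 7056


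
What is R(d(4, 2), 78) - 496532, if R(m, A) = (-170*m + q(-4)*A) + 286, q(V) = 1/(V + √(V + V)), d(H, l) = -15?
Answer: -493709 - 13*I*√2/2 ≈ -4.9371e+5 - 9.1924*I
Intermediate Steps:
q(V) = 1/(V + √2*√V) (q(V) = 1/(V + √(2*V)) = 1/(V + √2*√V))
R(m, A) = 286 - 170*m + A/(-4 + 2*I*√2) (R(m, A) = (-170*m + A/(-4 + √2*√(-4))) + 286 = (-170*m + A/(-4 + √2*(2*I))) + 286 = (-170*m + A/(-4 + 2*I*√2)) + 286 = 286 - 170*m + A/(-4 + 2*I*√2))
R(d(4, 2), 78) - 496532 = (286 - 170*(-15) - ⅙*78 - 1/12*I*78*√2) - 496532 = (286 + 2550 - 13 - 13*I*√2/2) - 496532 = (2823 - 13*I*√2/2) - 496532 = -493709 - 13*I*√2/2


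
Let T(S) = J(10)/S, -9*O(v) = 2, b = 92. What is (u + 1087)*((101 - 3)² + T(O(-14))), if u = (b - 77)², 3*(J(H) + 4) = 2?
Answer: 12620128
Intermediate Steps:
O(v) = -2/9 (O(v) = -⅑*2 = -2/9)
J(H) = -10/3 (J(H) = -4 + (⅓)*2 = -4 + ⅔ = -10/3)
u = 225 (u = (92 - 77)² = 15² = 225)
T(S) = -10/(3*S)
(u + 1087)*((101 - 3)² + T(O(-14))) = (225 + 1087)*((101 - 3)² - 10/(3*(-2/9))) = 1312*(98² - 10/3*(-9/2)) = 1312*(9604 + 15) = 1312*9619 = 12620128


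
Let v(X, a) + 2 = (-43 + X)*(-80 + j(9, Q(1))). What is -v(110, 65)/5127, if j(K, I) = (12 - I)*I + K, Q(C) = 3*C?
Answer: 2950/5127 ≈ 0.57539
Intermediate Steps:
j(K, I) = K + I*(12 - I) (j(K, I) = I*(12 - I) + K = K + I*(12 - I))
v(X, a) = 1890 - 44*X (v(X, a) = -2 + (-43 + X)*(-80 + (9 - (3*1)² + 12*(3*1))) = -2 + (-43 + X)*(-80 + (9 - 1*3² + 12*3)) = -2 + (-43 + X)*(-80 + (9 - 1*9 + 36)) = -2 + (-43 + X)*(-80 + (9 - 9 + 36)) = -2 + (-43 + X)*(-80 + 36) = -2 + (-43 + X)*(-44) = -2 + (1892 - 44*X) = 1890 - 44*X)
-v(110, 65)/5127 = -(1890 - 44*110)/5127 = -(1890 - 4840)/5127 = -(-2950)/5127 = -1*(-2950/5127) = 2950/5127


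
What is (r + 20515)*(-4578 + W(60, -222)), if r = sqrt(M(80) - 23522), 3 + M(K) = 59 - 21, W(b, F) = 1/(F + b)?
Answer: -15214683055/162 - 741637*I*sqrt(23487)/162 ≈ -9.3918e+7 - 7.016e+5*I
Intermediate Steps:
M(K) = 35 (M(K) = -3 + (59 - 21) = -3 + 38 = 35)
r = I*sqrt(23487) (r = sqrt(35 - 23522) = sqrt(-23487) = I*sqrt(23487) ≈ 153.25*I)
(r + 20515)*(-4578 + W(60, -222)) = (I*sqrt(23487) + 20515)*(-4578 + 1/(-222 + 60)) = (20515 + I*sqrt(23487))*(-4578 + 1/(-162)) = (20515 + I*sqrt(23487))*(-4578 - 1/162) = (20515 + I*sqrt(23487))*(-741637/162) = -15214683055/162 - 741637*I*sqrt(23487)/162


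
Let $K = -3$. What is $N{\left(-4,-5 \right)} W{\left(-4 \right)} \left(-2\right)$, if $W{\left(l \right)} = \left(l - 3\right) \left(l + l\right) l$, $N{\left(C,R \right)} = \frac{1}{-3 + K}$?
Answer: $- \frac{224}{3} \approx -74.667$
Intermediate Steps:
$N{\left(C,R \right)} = - \frac{1}{6}$ ($N{\left(C,R \right)} = \frac{1}{-3 - 3} = \frac{1}{-6} = - \frac{1}{6}$)
$W{\left(l \right)} = 2 l^{2} \left(-3 + l\right)$ ($W{\left(l \right)} = \left(-3 + l\right) 2 l l = 2 l \left(-3 + l\right) l = 2 l^{2} \left(-3 + l\right)$)
$N{\left(-4,-5 \right)} W{\left(-4 \right)} \left(-2\right) = - \frac{2 \left(-4\right)^{2} \left(-3 - 4\right)}{6} \left(-2\right) = - \frac{2 \cdot 16 \left(-7\right)}{6} \left(-2\right) = \left(- \frac{1}{6}\right) \left(-224\right) \left(-2\right) = \frac{112}{3} \left(-2\right) = - \frac{224}{3}$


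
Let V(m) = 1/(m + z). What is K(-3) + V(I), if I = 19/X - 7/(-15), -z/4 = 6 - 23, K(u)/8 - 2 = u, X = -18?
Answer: -48446/6067 ≈ -7.9852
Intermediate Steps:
K(u) = 16 + 8*u
z = 68 (z = -4*(6 - 23) = -4*(-17) = 68)
I = -53/90 (I = 19/(-18) - 7/(-15) = 19*(-1/18) - 7*(-1/15) = -19/18 + 7/15 = -53/90 ≈ -0.58889)
V(m) = 1/(68 + m) (V(m) = 1/(m + 68) = 1/(68 + m))
K(-3) + V(I) = (16 + 8*(-3)) + 1/(68 - 53/90) = (16 - 24) + 1/(6067/90) = -8 + 90/6067 = -48446/6067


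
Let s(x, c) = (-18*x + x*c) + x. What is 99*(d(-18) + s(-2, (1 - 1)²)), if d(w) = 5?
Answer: 3861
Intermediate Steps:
s(x, c) = -17*x + c*x (s(x, c) = (-18*x + c*x) + x = -17*x + c*x)
99*(d(-18) + s(-2, (1 - 1)²)) = 99*(5 - 2*(-17 + (1 - 1)²)) = 99*(5 - 2*(-17 + 0²)) = 99*(5 - 2*(-17 + 0)) = 99*(5 - 2*(-17)) = 99*(5 + 34) = 99*39 = 3861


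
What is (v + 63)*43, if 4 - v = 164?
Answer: -4171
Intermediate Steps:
v = -160 (v = 4 - 1*164 = 4 - 164 = -160)
(v + 63)*43 = (-160 + 63)*43 = -97*43 = -4171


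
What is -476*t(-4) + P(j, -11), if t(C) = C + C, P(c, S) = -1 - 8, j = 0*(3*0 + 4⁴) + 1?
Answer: 3799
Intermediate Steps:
j = 1 (j = 0*(0 + 256) + 1 = 0*256 + 1 = 0 + 1 = 1)
P(c, S) = -9
t(C) = 2*C
-476*t(-4) + P(j, -11) = -952*(-4) - 9 = -476*(-8) - 9 = 3808 - 9 = 3799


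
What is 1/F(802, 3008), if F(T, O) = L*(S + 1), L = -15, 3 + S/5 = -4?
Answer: 1/510 ≈ 0.0019608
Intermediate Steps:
S = -35 (S = -15 + 5*(-4) = -15 - 20 = -35)
F(T, O) = 510 (F(T, O) = -15*(-35 + 1) = -15*(-34) = 510)
1/F(802, 3008) = 1/510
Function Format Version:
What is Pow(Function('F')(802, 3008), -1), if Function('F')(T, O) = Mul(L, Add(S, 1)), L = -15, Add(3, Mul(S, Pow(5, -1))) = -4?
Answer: Rational(1, 510) ≈ 0.0019608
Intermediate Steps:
S = -35 (S = Add(-15, Mul(5, -4)) = Add(-15, -20) = -35)
Function('F')(T, O) = 510 (Function('F')(T, O) = Mul(-15, Add(-35, 1)) = Mul(-15, -34) = 510)
Pow(Function('F')(802, 3008), -1) = Pow(510, -1) = Rational(1, 510)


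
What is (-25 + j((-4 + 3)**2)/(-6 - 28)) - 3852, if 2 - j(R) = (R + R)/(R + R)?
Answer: -131819/34 ≈ -3877.0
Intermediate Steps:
j(R) = 1 (j(R) = 2 - (R + R)/(R + R) = 2 - 2*R/(2*R) = 2 - 2*R*1/(2*R) = 2 - 1*1 = 2 - 1 = 1)
(-25 + j((-4 + 3)**2)/(-6 - 28)) - 3852 = (-25 + 1/(-6 - 28)) - 3852 = (-25 + 1/(-34)) - 3852 = (-25 + 1*(-1/34)) - 3852 = (-25 - 1/34) - 3852 = -851/34 - 3852 = -131819/34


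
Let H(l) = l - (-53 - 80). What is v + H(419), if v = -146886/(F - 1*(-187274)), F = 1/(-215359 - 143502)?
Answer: 37044633215130/67205334913 ≈ 551.22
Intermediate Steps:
F = -1/358861 (F = 1/(-358861) = -1/358861 ≈ -2.7866e-6)
H(l) = 133 + l (H(l) = l - 1*(-133) = l + 133 = 133 + l)
v = -52711656846/67205334913 (v = -146886/(-1/358861 - 1*(-187274)) = -146886/(-1/358861 + 187274) = -146886/67205334913/358861 = -146886*358861/67205334913 = -52711656846/67205334913 ≈ -0.78434)
v + H(419) = -52711656846/67205334913 + (133 + 419) = -52711656846/67205334913 + 552 = 37044633215130/67205334913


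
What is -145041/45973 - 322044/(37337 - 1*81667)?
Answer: 135091311/32870695 ≈ 4.1098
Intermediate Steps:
-145041/45973 - 322044/(37337 - 1*81667) = -145041*1/45973 - 322044/(37337 - 81667) = -145041/45973 - 322044/(-44330) = -145041/45973 - 322044*(-1/44330) = -145041/45973 + 161022/22165 = 135091311/32870695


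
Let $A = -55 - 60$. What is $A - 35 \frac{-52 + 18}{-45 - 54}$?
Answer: $- \frac{12575}{99} \approx -127.02$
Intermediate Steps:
$A = -115$ ($A = -55 - 60 = -115$)
$A - 35 \frac{-52 + 18}{-45 - 54} = -115 - 35 \frac{-52 + 18}{-45 - 54} = -115 - 35 \left(- \frac{34}{-99}\right) = -115 - 35 \left(\left(-34\right) \left(- \frac{1}{99}\right)\right) = -115 - \frac{1190}{99} = - \frac{12575}{99}$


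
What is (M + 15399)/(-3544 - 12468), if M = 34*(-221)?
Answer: -7885/16012 ≈ -0.49244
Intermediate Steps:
M = -7514
(M + 15399)/(-3544 - 12468) = (-7514 + 15399)/(-3544 - 12468) = 7885/(-16012) = 7885*(-1/16012) = -7885/16012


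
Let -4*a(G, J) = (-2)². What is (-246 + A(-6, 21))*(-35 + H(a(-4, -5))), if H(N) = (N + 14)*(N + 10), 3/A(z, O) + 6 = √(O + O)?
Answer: -19926 + 41*√42 ≈ -19660.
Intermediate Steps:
a(G, J) = -1 (a(G, J) = -¼*(-2)² = -¼*4 = -1)
A(z, O) = 3/(-6 + √2*√O) (A(z, O) = 3/(-6 + √(O + O)) = 3/(-6 + √(2*O)) = 3/(-6 + √2*√O))
H(N) = (10 + N)*(14 + N) (H(N) = (14 + N)*(10 + N) = (10 + N)*(14 + N))
(-246 + A(-6, 21))*(-35 + H(a(-4, -5))) = (-246 + 3/(-6 + √2*√21))*(-35 + (140 + (-1)² + 24*(-1))) = (-246 + 3/(-6 + √42))*(-35 + (140 + 1 - 24)) = (-246 + 3/(-6 + √42))*(-35 + 117) = (-246 + 3/(-6 + √42))*82 = -20172 + 246/(-6 + √42)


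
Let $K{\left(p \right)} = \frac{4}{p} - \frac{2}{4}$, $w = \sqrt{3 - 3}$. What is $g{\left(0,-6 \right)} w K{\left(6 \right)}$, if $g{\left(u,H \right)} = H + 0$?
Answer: $0$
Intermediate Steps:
$w = 0$ ($w = \sqrt{0} = 0$)
$g{\left(u,H \right)} = H$
$K{\left(p \right)} = - \frac{1}{2} + \frac{4}{p}$ ($K{\left(p \right)} = \frac{4}{p} - \frac{1}{2} = - \frac{1}{2} + \frac{4}{p}$)
$g{\left(0,-6 \right)} w K{\left(6 \right)} = \left(-6\right) 0 \frac{8 - 6}{2 \cdot 6} = 0 \cdot \frac{1}{2} \cdot \frac{1}{6} \left(8 - 6\right) = 0 \cdot \frac{1}{2} \cdot \frac{1}{6} \cdot 2 = 0 \cdot \frac{1}{6} = 0$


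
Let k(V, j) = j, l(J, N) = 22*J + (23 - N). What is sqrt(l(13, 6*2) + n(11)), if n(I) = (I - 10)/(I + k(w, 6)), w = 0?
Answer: 5*sqrt(3434)/17 ≈ 17.235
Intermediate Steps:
l(J, N) = 23 - N + 22*J
n(I) = (-10 + I)/(6 + I) (n(I) = (I - 10)/(I + 6) = (-10 + I)/(6 + I))
sqrt(l(13, 6*2) + n(11)) = sqrt((23 - 6*2 + 22*13) + (-10 + 11)/(6 + 11)) = sqrt((23 - 1*12 + 286) + 1/17) = sqrt((23 - 12 + 286) + (1/17)*1) = sqrt(297 + 1/17) = sqrt(5050/17) = 5*sqrt(3434)/17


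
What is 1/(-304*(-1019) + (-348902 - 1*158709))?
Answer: -1/197835 ≈ -5.0547e-6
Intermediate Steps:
1/(-304*(-1019) + (-348902 - 1*158709)) = 1/(309776 + (-348902 - 158709)) = 1/(309776 - 507611) = 1/(-197835) = -1/197835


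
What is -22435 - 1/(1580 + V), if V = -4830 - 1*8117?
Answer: -255018644/11367 ≈ -22435.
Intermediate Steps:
V = -12947 (V = -4830 - 8117 = -12947)
-22435 - 1/(1580 + V) = -22435 - 1/(1580 - 12947) = -22435 - 1/(-11367) = -22435 - 1*(-1/11367) = -22435 + 1/11367 = -255018644/11367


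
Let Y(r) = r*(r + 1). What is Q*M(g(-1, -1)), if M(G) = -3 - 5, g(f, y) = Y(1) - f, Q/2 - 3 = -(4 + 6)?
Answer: 112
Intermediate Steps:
Y(r) = r*(1 + r)
Q = -14 (Q = 6 + 2*(-(4 + 6)) = 6 + 2*(-1*10) = 6 + 2*(-10) = 6 - 20 = -14)
g(f, y) = 2 - f (g(f, y) = 1*(1 + 1) - f = 1*2 - f = 2 - f)
M(G) = -8
Q*M(g(-1, -1)) = -14*(-8) = 112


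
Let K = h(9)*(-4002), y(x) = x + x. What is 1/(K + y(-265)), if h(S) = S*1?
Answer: -1/36548 ≈ -2.7361e-5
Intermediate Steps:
y(x) = 2*x
h(S) = S
K = -36018 (K = 9*(-4002) = -36018)
1/(K + y(-265)) = 1/(-36018 + 2*(-265)) = 1/(-36018 - 530) = 1/(-36548) = -1/36548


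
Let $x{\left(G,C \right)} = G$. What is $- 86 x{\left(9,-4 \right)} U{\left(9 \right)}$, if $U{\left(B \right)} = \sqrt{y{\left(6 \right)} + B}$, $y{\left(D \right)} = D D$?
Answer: $- 2322 \sqrt{5} \approx -5192.1$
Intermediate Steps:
$y{\left(D \right)} = D^{2}$
$U{\left(B \right)} = \sqrt{36 + B}$ ($U{\left(B \right)} = \sqrt{6^{2} + B} = \sqrt{36 + B}$)
$- 86 x{\left(9,-4 \right)} U{\left(9 \right)} = \left(-86\right) 9 \sqrt{36 + 9} = - 774 \sqrt{45} = - 774 \cdot 3 \sqrt{5} = - 2322 \sqrt{5}$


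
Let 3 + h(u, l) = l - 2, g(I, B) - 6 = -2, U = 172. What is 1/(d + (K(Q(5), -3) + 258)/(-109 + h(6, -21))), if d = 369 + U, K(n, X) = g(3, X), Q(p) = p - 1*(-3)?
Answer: 135/72773 ≈ 0.0018551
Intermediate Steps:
g(I, B) = 4 (g(I, B) = 6 - 2 = 4)
Q(p) = 3 + p (Q(p) = p + 3 = 3 + p)
h(u, l) = -5 + l (h(u, l) = -3 + (l - 2) = -3 + (-2 + l) = -5 + l)
K(n, X) = 4
d = 541 (d = 369 + 172 = 541)
1/(d + (K(Q(5), -3) + 258)/(-109 + h(6, -21))) = 1/(541 + (4 + 258)/(-109 + (-5 - 21))) = 1/(541 + 262/(-109 - 26)) = 1/(541 + 262/(-135)) = 1/(541 + 262*(-1/135)) = 1/(541 - 262/135) = 1/(72773/135) = 135/72773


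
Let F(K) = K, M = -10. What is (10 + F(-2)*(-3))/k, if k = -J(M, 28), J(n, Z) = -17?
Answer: 16/17 ≈ 0.94118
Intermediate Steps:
k = 17 (k = -1*(-17) = 17)
(10 + F(-2)*(-3))/k = (10 - 2*(-3))/17 = (10 + 6)*(1/17) = 16*(1/17) = 16/17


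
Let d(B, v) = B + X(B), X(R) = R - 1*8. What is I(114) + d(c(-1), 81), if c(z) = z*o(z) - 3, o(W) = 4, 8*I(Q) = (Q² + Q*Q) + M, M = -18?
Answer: 12899/4 ≈ 3224.8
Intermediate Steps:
I(Q) = -9/4 + Q²/4 (I(Q) = ((Q² + Q*Q) - 18)/8 = ((Q² + Q²) - 18)/8 = (2*Q² - 18)/8 = (-18 + 2*Q²)/8 = -9/4 + Q²/4)
X(R) = -8 + R (X(R) = R - 8 = -8 + R)
c(z) = -3 + 4*z (c(z) = z*4 - 3 = 4*z - 3 = -3 + 4*z)
d(B, v) = -8 + 2*B (d(B, v) = B + (-8 + B) = -8 + 2*B)
I(114) + d(c(-1), 81) = (-9/4 + (¼)*114²) + (-8 + 2*(-3 + 4*(-1))) = (-9/4 + (¼)*12996) + (-8 + 2*(-3 - 4)) = (-9/4 + 3249) + (-8 + 2*(-7)) = 12987/4 + (-8 - 14) = 12987/4 - 22 = 12899/4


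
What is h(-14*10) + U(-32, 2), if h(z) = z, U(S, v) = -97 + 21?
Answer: -216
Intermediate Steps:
U(S, v) = -76
h(-14*10) + U(-32, 2) = -14*10 - 76 = -140 - 76 = -216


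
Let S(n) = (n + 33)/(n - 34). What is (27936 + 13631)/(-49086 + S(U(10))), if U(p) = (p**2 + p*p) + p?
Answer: -7315792/8638893 ≈ -0.84684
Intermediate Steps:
U(p) = p + 2*p**2 (U(p) = (p**2 + p**2) + p = 2*p**2 + p = p + 2*p**2)
S(n) = (33 + n)/(-34 + n)
(27936 + 13631)/(-49086 + S(U(10))) = (27936 + 13631)/(-49086 + (33 + 10*(1 + 2*10))/(-34 + 10*(1 + 2*10))) = 41567/(-49086 + (33 + 10*(1 + 20))/(-34 + 10*(1 + 20))) = 41567/(-49086 + (33 + 10*21)/(-34 + 10*21)) = 41567/(-49086 + (33 + 210)/(-34 + 210)) = 41567/(-49086 + 243/176) = 41567/(-8638893/176) = 41567*(-176/8638893) = -7315792/8638893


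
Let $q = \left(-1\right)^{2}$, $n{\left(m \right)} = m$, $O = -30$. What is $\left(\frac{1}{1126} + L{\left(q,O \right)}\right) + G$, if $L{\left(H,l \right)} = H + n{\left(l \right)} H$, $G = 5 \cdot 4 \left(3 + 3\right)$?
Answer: $\frac{102467}{1126} \approx 91.001$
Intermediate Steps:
$G = 120$ ($G = 20 \cdot 6 = 120$)
$q = 1$
$L{\left(H,l \right)} = H + H l$ ($L{\left(H,l \right)} = H + l H = H + H l$)
$\left(\frac{1}{1126} + L{\left(q,O \right)}\right) + G = \left(\frac{1}{1126} + 1 \left(1 - 30\right)\right) + 120 = \left(\frac{1}{1126} + 1 \left(-29\right)\right) + 120 = \left(\frac{1}{1126} - 29\right) + 120 = - \frac{32653}{1126} + 120 = \frac{102467}{1126}$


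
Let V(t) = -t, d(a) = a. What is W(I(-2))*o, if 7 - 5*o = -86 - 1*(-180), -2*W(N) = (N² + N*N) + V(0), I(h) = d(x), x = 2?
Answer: 348/5 ≈ 69.600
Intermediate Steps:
I(h) = 2
W(N) = -N² (W(N) = -((N² + N*N) - 1*0)/2 = -((N² + N²) + 0)/2 = -(2*N² + 0)/2 = -N²)
o = -87/5 (o = 7/5 - (-86 - 1*(-180))/5 = 7/5 - (-86 + 180)/5 = 7/5 - ⅕*94 = 7/5 - 94/5 = -87/5 ≈ -17.400)
W(I(-2))*o = -1*2²*(-87/5) = -1*4*(-87/5) = -4*(-87/5) = 348/5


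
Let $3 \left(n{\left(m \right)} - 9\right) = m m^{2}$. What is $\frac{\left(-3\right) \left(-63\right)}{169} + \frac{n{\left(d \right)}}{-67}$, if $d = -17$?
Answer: $\frac{863723}{33969} \approx 25.427$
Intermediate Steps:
$n{\left(m \right)} = 9 + \frac{m^{3}}{3}$ ($n{\left(m \right)} = 9 + \frac{m m^{2}}{3} = 9 + \frac{m^{3}}{3}$)
$\frac{\left(-3\right) \left(-63\right)}{169} + \frac{n{\left(d \right)}}{-67} = \frac{\left(-3\right) \left(-63\right)}{169} + \frac{9 + \frac{\left(-17\right)^{3}}{3}}{-67} = 189 \cdot \frac{1}{169} + \left(9 + \frac{1}{3} \left(-4913\right)\right) \left(- \frac{1}{67}\right) = \frac{189}{169} + \left(9 - \frac{4913}{3}\right) \left(- \frac{1}{67}\right) = \frac{189}{169} - - \frac{4886}{201} = \frac{189}{169} + \frac{4886}{201} = \frac{863723}{33969}$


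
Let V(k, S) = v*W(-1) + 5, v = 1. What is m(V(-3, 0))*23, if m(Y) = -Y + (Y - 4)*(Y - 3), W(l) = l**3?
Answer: -92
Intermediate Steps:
V(k, S) = 4 (V(k, S) = 1*(-1)**3 + 5 = 1*(-1) + 5 = -1 + 5 = 4)
m(Y) = -Y + (-4 + Y)*(-3 + Y)
m(V(-3, 0))*23 = (12 + 4**2 - 8*4)*23 = (12 + 16 - 32)*23 = -4*23 = -92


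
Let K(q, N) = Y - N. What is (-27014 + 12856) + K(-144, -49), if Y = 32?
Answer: -14077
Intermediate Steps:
K(q, N) = 32 - N
(-27014 + 12856) + K(-144, -49) = (-27014 + 12856) + (32 - 1*(-49)) = -14158 + (32 + 49) = -14158 + 81 = -14077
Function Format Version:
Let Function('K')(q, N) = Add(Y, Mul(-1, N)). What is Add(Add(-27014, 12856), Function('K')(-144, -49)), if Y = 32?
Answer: -14077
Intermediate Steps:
Function('K')(q, N) = Add(32, Mul(-1, N))
Add(Add(-27014, 12856), Function('K')(-144, -49)) = Add(Add(-27014, 12856), Add(32, Mul(-1, -49))) = Add(-14158, Add(32, 49)) = Add(-14158, 81) = -14077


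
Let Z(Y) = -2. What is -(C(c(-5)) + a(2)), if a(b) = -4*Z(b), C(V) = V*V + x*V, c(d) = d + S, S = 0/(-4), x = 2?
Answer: -23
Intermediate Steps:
S = 0 (S = 0*(-¼) = 0)
c(d) = d (c(d) = d + 0 = d)
C(V) = V² + 2*V (C(V) = V*V + 2*V = V² + 2*V)
a(b) = 8 (a(b) = -4*(-2) = 8)
-(C(c(-5)) + a(2)) = -(-5*(2 - 5) + 8) = -(-5*(-3) + 8) = -(15 + 8) = -1*23 = -23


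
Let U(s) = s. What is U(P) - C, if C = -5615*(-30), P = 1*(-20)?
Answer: -168470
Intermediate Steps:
P = -20
C = 168450
U(P) - C = -20 - 1*168450 = -20 - 168450 = -168470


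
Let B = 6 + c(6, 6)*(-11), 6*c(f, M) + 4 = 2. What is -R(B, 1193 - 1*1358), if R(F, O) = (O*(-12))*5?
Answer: -9900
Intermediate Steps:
c(f, M) = -⅓ (c(f, M) = -⅔ + (⅙)*2 = -⅔ + ⅓ = -⅓)
B = 29/3 (B = 6 - ⅓*(-11) = 6 + 11/3 = 29/3 ≈ 9.6667)
R(F, O) = -60*O (R(F, O) = -12*O*5 = -60*O)
-R(B, 1193 - 1*1358) = -(-60)*(1193 - 1*1358) = -(-60)*(1193 - 1358) = -(-60)*(-165) = -1*9900 = -9900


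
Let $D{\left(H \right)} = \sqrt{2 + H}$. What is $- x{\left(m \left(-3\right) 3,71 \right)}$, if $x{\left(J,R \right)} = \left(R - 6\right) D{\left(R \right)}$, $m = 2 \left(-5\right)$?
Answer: $- 65 \sqrt{73} \approx -555.36$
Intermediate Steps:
$m = -10$
$x{\left(J,R \right)} = \sqrt{2 + R} \left(-6 + R\right)$ ($x{\left(J,R \right)} = \left(R - 6\right) \sqrt{2 + R} = \left(-6 + R\right) \sqrt{2 + R} = \sqrt{2 + R} \left(-6 + R\right)$)
$- x{\left(m \left(-3\right) 3,71 \right)} = - \sqrt{2 + 71} \left(-6 + 71\right) = - \sqrt{73} \cdot 65 = - 65 \sqrt{73}$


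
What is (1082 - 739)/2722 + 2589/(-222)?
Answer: -580926/50357 ≈ -11.536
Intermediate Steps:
(1082 - 739)/2722 + 2589/(-222) = 343*(1/2722) + 2589*(-1/222) = 343/2722 - 863/74 = -580926/50357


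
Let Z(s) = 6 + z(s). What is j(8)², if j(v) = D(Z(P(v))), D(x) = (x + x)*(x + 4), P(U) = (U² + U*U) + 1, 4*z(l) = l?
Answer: 668584449/64 ≈ 1.0447e+7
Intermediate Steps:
z(l) = l/4
P(U) = 1 + 2*U² (P(U) = (U² + U²) + 1 = 2*U² + 1 = 1 + 2*U²)
Z(s) = 6 + s/4
D(x) = 2*x*(4 + x) (D(x) = (2*x)*(4 + x) = 2*x*(4 + x))
j(v) = 2*(25/4 + v²/2)*(41/4 + v²/2) (j(v) = 2*(6 + (1 + 2*v²)/4)*(4 + (6 + (1 + 2*v²)/4)) = 2*(6 + (¼ + v²/2))*(4 + (6 + (¼ + v²/2))) = 2*(25/4 + v²/2)*(4 + (25/4 + v²/2)) = 2*(25/4 + v²/2)*(41/4 + v²/2))
j(8)² = (1025/8 + (½)*8⁴ + (33/2)*8²)² = (1025/8 + (½)*4096 + (33/2)*64)² = (1025/8 + 2048 + 1056)² = (25857/8)² = 668584449/64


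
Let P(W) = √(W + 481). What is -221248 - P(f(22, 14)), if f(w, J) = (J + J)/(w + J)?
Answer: -221248 - 4*√271/3 ≈ -2.2127e+5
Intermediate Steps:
f(w, J) = 2*J/(J + w) (f(w, J) = (2*J)/(J + w) = 2*J/(J + w))
P(W) = √(481 + W)
-221248 - P(f(22, 14)) = -221248 - √(481 + 2*14/(14 + 22)) = -221248 - √(481 + 2*14/36) = -221248 - √(481 + 2*14*(1/36)) = -221248 - √(481 + 7/9) = -221248 - √(4336/9) = -221248 - 4*√271/3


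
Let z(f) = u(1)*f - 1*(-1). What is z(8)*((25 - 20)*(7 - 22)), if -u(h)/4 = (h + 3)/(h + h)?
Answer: 4725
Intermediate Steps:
u(h) = -2*(3 + h)/h (u(h) = -4*(h + 3)/(h + h) = -4*(3 + h)/(2*h) = -4*(3 + h)*1/(2*h) = -2*(3 + h)/h)
z(f) = 1 - 8*f (z(f) = (-2 - 6/1)*f - 1*(-1) = (-2 - 6*1)*f + 1 = (-2 - 6)*f + 1 = -8*f + 1 = 1 - 8*f)
z(8)*((25 - 20)*(7 - 22)) = (1 - 8*8)*((25 - 20)*(7 - 22)) = (1 - 64)*(5*(-15)) = -63*(-75) = 4725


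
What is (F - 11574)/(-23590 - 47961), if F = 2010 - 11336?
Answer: 20900/71551 ≈ 0.29210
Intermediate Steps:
F = -9326
(F - 11574)/(-23590 - 47961) = (-9326 - 11574)/(-23590 - 47961) = -20900/(-71551) = -20900*(-1/71551) = 20900/71551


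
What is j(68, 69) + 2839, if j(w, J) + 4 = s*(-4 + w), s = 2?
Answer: 2963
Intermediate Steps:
j(w, J) = -12 + 2*w (j(w, J) = -4 + 2*(-4 + w) = -4 + (-8 + 2*w) = -12 + 2*w)
j(68, 69) + 2839 = (-12 + 2*68) + 2839 = (-12 + 136) + 2839 = 124 + 2839 = 2963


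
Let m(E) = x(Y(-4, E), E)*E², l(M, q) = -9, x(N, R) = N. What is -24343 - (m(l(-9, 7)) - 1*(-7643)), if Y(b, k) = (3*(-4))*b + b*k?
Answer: -38790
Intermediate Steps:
Y(b, k) = -12*b + b*k
m(E) = E²*(48 - 4*E) (m(E) = (-4*(-12 + E))*E² = (48 - 4*E)*E² = E²*(48 - 4*E))
-24343 - (m(l(-9, 7)) - 1*(-7643)) = -24343 - (4*(-9)²*(12 - 1*(-9)) - 1*(-7643)) = -24343 - (4*81*(12 + 9) + 7643) = -24343 - (4*81*21 + 7643) = -24343 - (6804 + 7643) = -24343 - 1*14447 = -24343 - 14447 = -38790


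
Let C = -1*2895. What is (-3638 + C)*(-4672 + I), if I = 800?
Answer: 25295776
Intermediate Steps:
C = -2895
(-3638 + C)*(-4672 + I) = (-3638 - 2895)*(-4672 + 800) = -6533*(-3872) = 25295776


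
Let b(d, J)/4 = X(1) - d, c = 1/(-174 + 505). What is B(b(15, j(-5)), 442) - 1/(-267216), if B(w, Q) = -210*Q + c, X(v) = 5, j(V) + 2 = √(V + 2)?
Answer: -8209789131173/88448496 ≈ -92820.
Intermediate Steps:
j(V) = -2 + √(2 + V) (j(V) = -2 + √(V + 2) = -2 + √(2 + V))
c = 1/331 ≈ 0.0030211
b(d, J) = 20 - 4*d (b(d, J) = 4*(5 - d) = 20 - 4*d)
B(w, Q) = 1/331 - 210*Q (B(w, Q) = -210*Q + 1/331 = 1/331 - 210*Q)
B(b(15, j(-5)), 442) - 1/(-267216) = (1/331 - 210*442) - 1/(-267216) = (1/331 - 92820) - 1*(-1/267216) = -30723419/331 + 1/267216 = -8209789131173/88448496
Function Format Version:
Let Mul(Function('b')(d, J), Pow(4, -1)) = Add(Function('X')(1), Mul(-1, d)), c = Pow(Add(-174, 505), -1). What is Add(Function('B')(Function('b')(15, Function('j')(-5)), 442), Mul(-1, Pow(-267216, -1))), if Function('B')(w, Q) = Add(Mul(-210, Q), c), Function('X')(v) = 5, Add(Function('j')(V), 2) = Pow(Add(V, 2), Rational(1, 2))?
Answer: Rational(-8209789131173, 88448496) ≈ -92820.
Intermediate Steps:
Function('j')(V) = Add(-2, Pow(Add(2, V), Rational(1, 2))) (Function('j')(V) = Add(-2, Pow(Add(V, 2), Rational(1, 2))) = Add(-2, Pow(Add(2, V), Rational(1, 2))))
c = Rational(1, 331) (c = Pow(331, -1) = Rational(1, 331) ≈ 0.0030211)
Function('b')(d, J) = Add(20, Mul(-4, d)) (Function('b')(d, J) = Mul(4, Add(5, Mul(-1, d))) = Add(20, Mul(-4, d)))
Function('B')(w, Q) = Add(Rational(1, 331), Mul(-210, Q)) (Function('B')(w, Q) = Add(Mul(-210, Q), Rational(1, 331)) = Add(Rational(1, 331), Mul(-210, Q)))
Add(Function('B')(Function('b')(15, Function('j')(-5)), 442), Mul(-1, Pow(-267216, -1))) = Add(Add(Rational(1, 331), Mul(-210, 442)), Mul(-1, Pow(-267216, -1))) = Add(Add(Rational(1, 331), -92820), Mul(-1, Rational(-1, 267216))) = Add(Rational(-30723419, 331), Rational(1, 267216)) = Rational(-8209789131173, 88448496)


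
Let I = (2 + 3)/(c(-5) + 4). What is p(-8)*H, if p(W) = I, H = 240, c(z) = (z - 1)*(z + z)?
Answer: 75/4 ≈ 18.750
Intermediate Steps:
c(z) = 2*z*(-1 + z) (c(z) = (-1 + z)*(2*z) = 2*z*(-1 + z))
I = 5/64 (I = (2 + 3)/(2*(-5)*(-1 - 5) + 4) = 5/(2*(-5)*(-6) + 4) = 5/(60 + 4) = 5/64 ≈ 0.078125)
p(W) = 5/64
p(-8)*H = (5/64)*240 = 75/4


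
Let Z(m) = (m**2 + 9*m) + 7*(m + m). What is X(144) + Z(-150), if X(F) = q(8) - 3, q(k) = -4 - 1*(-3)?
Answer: 19046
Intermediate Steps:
q(k) = -1 (q(k) = -4 + 3 = -1)
Z(m) = m**2 + 23*m (Z(m) = (m**2 + 9*m) + 7*(2*m) = (m**2 + 9*m) + 14*m = m**2 + 23*m)
X(F) = -4 (X(F) = -1 - 3 = -4)
X(144) + Z(-150) = -4 - 150*(23 - 150) = -4 - 150*(-127) = -4 + 19050 = 19046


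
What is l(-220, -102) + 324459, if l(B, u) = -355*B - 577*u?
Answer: 461413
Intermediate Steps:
l(B, u) = -577*u - 355*B
l(-220, -102) + 324459 = (-577*(-102) - 355*(-220)) + 324459 = (58854 + 78100) + 324459 = 136954 + 324459 = 461413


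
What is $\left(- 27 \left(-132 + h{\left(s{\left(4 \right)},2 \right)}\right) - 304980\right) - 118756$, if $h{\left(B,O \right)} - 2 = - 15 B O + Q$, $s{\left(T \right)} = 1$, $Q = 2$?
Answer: $-419470$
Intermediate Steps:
$h{\left(B,O \right)} = 4 - 15 B O$ ($h{\left(B,O \right)} = 2 + \left(- 15 B O + 2\right) = 2 - \left(-2 + 15 B O\right) = 4 - 15 B O$)
$\left(- 27 \left(-132 + h{\left(s{\left(4 \right)},2 \right)}\right) - 304980\right) - 118756 = \left(- 27 \left(-132 + \left(4 - 15 \cdot 2\right)\right) - 304980\right) - 118756 = \left(- 27 \left(-132 + \left(4 - 30\right)\right) - 304980\right) - 118756 = \left(- 27 \left(-132 - 26\right) - 304980\right) - 118756 = \left(\left(-27\right) \left(-158\right) - 304980\right) - 118756 = \left(4266 - 304980\right) - 118756 = -300714 - 118756 = -419470$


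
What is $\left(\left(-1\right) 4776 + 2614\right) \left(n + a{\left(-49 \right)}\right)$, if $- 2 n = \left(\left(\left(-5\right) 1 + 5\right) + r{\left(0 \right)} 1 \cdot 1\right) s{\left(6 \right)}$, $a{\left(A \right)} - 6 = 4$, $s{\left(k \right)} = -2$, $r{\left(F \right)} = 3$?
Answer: $-28106$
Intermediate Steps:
$a{\left(A \right)} = 10$ ($a{\left(A \right)} = 6 + 4 = 10$)
$n = 3$ ($n = - \frac{\left(\left(\left(-5\right) 1 + 5\right) + 3 \cdot 1 \cdot 1\right) \left(-2\right)}{2} = - \frac{\left(\left(-5 + 5\right) + 3 \cdot 1\right) \left(-2\right)}{2} = - \frac{\left(0 + 3\right) \left(-2\right)}{2} = - \frac{3 \left(-2\right)}{2} = \left(- \frac{1}{2}\right) \left(-6\right) = 3$)
$\left(\left(-1\right) 4776 + 2614\right) \left(n + a{\left(-49 \right)}\right) = \left(\left(-1\right) 4776 + 2614\right) \left(3 + 10\right) = \left(-4776 + 2614\right) 13 = \left(-2162\right) 13 = -28106$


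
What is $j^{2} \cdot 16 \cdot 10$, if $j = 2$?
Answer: $640$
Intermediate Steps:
$j^{2} \cdot 16 \cdot 10 = 2^{2} \cdot 16 \cdot 10 = 4 \cdot 16 \cdot 10 = 64 \cdot 10 = 640$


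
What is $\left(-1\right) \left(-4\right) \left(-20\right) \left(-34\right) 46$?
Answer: $125120$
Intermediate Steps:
$\left(-1\right) \left(-4\right) \left(-20\right) \left(-34\right) 46 = 4 \left(-20\right) \left(-34\right) 46 = \left(-80\right) \left(-34\right) 46 = 2720 \cdot 46 = 125120$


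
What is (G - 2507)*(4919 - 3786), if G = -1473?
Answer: -4509340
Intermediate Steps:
(G - 2507)*(4919 - 3786) = (-1473 - 2507)*(4919 - 3786) = -3980*1133 = -4509340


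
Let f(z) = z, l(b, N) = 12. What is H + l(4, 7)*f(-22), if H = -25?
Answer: -289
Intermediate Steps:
H + l(4, 7)*f(-22) = -25 + 12*(-22) = -25 - 264 = -289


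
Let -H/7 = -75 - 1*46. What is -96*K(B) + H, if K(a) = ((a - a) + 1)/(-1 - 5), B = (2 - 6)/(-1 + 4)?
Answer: 863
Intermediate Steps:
B = -4/3 ≈ -1.3333
H = 847 (H = -7*(-75 - 1*46) = -7*(-75 - 46) = -7*(-121) = 847)
K(a) = -1/6 (K(a) = (0 + 1)/(-6) = 1*(-1/6) = -1/6)
-96*K(B) + H = -96*(-1/6) + 847 = 16 + 847 = 863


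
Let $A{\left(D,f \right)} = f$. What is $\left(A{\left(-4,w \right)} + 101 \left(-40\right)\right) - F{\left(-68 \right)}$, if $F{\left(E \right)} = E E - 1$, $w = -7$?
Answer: $-8670$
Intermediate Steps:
$F{\left(E \right)} = -1 + E^{2}$ ($F{\left(E \right)} = E^{2} - 1 = -1 + E^{2}$)
$\left(A{\left(-4,w \right)} + 101 \left(-40\right)\right) - F{\left(-68 \right)} = \left(-7 + 101 \left(-40\right)\right) - \left(-1 + \left(-68\right)^{2}\right) = \left(-7 - 4040\right) - \left(-1 + 4624\right) = -4047 - 4623 = -8670$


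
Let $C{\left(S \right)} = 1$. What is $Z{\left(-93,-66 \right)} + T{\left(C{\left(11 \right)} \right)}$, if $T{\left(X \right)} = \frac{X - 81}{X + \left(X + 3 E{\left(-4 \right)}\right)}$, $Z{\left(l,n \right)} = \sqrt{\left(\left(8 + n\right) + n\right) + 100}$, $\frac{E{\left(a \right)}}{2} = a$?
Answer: $\frac{40}{11} + 2 i \sqrt{6} \approx 3.6364 + 4.899 i$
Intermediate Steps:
$E{\left(a \right)} = 2 a$
$Z{\left(l,n \right)} = \sqrt{108 + 2 n}$ ($Z{\left(l,n \right)} = \sqrt{\left(8 + 2 n\right) + 100} = \sqrt{108 + 2 n}$)
$T{\left(X \right)} = \frac{-81 + X}{-24 + 2 X}$ ($T{\left(X \right)} = \frac{X - 81}{X + \left(X + 3 \cdot 2 \left(-4\right)\right)} = \frac{-81 + X}{X + \left(X + 3 \left(-8\right)\right)} = \frac{-81 + X}{X + \left(X - 24\right)} = \frac{-81 + X}{X + \left(-24 + X\right)} = \frac{-81 + X}{-24 + 2 X}$)
$Z{\left(-93,-66 \right)} + T{\left(C{\left(11 \right)} \right)} = \sqrt{108 + 2 \left(-66\right)} + \frac{-81 + 1}{2 \left(-12 + 1\right)} = \sqrt{108 - 132} + \frac{1}{2} \frac{1}{-11} \left(-80\right) = \sqrt{-24} + \frac{1}{2} \left(- \frac{1}{11}\right) \left(-80\right) = 2 i \sqrt{6} + \frac{40}{11} = \frac{40}{11} + 2 i \sqrt{6}$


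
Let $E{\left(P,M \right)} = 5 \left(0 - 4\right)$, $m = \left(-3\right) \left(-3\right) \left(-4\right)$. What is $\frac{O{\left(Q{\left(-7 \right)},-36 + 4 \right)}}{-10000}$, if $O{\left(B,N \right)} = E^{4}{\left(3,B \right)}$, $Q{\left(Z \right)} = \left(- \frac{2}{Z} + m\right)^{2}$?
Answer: $-16$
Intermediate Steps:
$m = -36$ ($m = 9 \left(-4\right) = -36$)
$E{\left(P,M \right)} = -20$ ($E{\left(P,M \right)} = 5 \left(-4\right) = -20$)
$Q{\left(Z \right)} = \left(-36 - \frac{2}{Z}\right)^{2}$ ($Q{\left(Z \right)} = \left(- \frac{2}{Z} - 36\right)^{2} = \left(-36 - \frac{2}{Z}\right)^{2}$)
$O{\left(B,N \right)} = 160000$ ($O{\left(B,N \right)} = \left(-20\right)^{4} = 160000$)
$\frac{O{\left(Q{\left(-7 \right)},-36 + 4 \right)}}{-10000} = \frac{160000}{-10000} = 160000 \left(- \frac{1}{10000}\right) = -16$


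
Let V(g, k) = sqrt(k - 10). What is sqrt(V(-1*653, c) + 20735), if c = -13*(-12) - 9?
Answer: sqrt(20735 + sqrt(137)) ≈ 144.04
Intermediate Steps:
c = 147 (c = 156 - 9 = 147)
V(g, k) = sqrt(-10 + k)
sqrt(V(-1*653, c) + 20735) = sqrt(sqrt(-10 + 147) + 20735) = sqrt(sqrt(137) + 20735) = sqrt(20735 + sqrt(137))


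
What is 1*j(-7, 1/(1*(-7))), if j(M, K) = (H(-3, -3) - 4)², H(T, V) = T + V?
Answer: 100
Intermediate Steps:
j(M, K) = 100 (j(M, K) = ((-3 - 3) - 4)² = (-6 - 4)² = (-10)² = 100)
1*j(-7, 1/(1*(-7))) = 1*100 = 100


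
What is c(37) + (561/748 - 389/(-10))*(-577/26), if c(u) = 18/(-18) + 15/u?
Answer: -1303169/1480 ≈ -880.52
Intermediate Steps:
c(u) = -1 + 15/u (c(u) = 18*(-1/18) + 15/u = -1 + 15/u)
c(37) + (561/748 - 389/(-10))*(-577/26) = (15 - 1*37)/37 + (561/748 - 389/(-10))*(-577/26) = (15 - 37)/37 + (561*(1/748) - 389*(-1/10))*(-577*1/26) = (1/37)*(-22) + (3/4 + 389/10)*(-577/26) = -22/37 + (793/20)*(-577/26) = -22/37 - 35197/40 = -1303169/1480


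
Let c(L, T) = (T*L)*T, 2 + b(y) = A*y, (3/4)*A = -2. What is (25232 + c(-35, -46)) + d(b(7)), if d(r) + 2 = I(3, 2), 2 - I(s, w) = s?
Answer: -48831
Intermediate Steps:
A = -8/3 (A = (4/3)*(-2) = -8/3 ≈ -2.6667)
I(s, w) = 2 - s
b(y) = -2 - 8*y/3
c(L, T) = L*T² (c(L, T) = (L*T)*T = L*T²)
d(r) = -3 (d(r) = -2 + (2 - 1*3) = -2 + (2 - 3) = -2 - 1 = -3)
(25232 + c(-35, -46)) + d(b(7)) = (25232 - 35*(-46)²) - 3 = (25232 - 35*2116) - 3 = (25232 - 74060) - 3 = -48828 - 3 = -48831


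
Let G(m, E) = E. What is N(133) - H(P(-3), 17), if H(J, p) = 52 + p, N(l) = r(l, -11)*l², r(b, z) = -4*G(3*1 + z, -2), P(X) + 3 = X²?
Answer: 141443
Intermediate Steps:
P(X) = -3 + X²
r(b, z) = 8 (r(b, z) = -4*(-2) = 8)
N(l) = 8*l²
N(133) - H(P(-3), 17) = 8*133² - (52 + 17) = 8*17689 - 1*69 = 141512 - 69 = 141443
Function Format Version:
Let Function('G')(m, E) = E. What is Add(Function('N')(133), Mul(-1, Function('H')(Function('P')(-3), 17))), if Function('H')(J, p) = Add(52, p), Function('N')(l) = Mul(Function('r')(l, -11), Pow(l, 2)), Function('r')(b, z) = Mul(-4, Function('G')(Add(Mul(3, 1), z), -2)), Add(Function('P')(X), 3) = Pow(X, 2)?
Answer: 141443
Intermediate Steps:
Function('P')(X) = Add(-3, Pow(X, 2))
Function('r')(b, z) = 8 (Function('r')(b, z) = Mul(-4, -2) = 8)
Function('N')(l) = Mul(8, Pow(l, 2))
Add(Function('N')(133), Mul(-1, Function('H')(Function('P')(-3), 17))) = Add(Mul(8, Pow(133, 2)), Mul(-1, Add(52, 17))) = Add(Mul(8, 17689), Mul(-1, 69)) = Add(141512, -69) = 141443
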